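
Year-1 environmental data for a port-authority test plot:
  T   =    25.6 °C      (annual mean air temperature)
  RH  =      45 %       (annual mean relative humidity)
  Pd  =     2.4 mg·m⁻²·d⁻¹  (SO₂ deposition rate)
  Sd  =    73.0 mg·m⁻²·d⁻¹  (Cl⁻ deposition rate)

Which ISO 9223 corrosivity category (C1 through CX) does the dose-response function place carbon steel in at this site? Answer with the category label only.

carbon steel: T>10 °C ⇒ hinge -0.054·(25.6−10) = -0.8424
  Pd branch = 1.77·Pd^0.52·e^(0.02·RH+f) = 2.956 μm/a
  Cl⁻ term: 0.102·73.0^0.62·exp(0.033·45+0.04·25.6) = 17.93
  r_corr = 2.956 + 17.93 = 20.88 μm/a
Category bounds: 1.3…25 μm/a bracket r_corr ⇒ C2

C2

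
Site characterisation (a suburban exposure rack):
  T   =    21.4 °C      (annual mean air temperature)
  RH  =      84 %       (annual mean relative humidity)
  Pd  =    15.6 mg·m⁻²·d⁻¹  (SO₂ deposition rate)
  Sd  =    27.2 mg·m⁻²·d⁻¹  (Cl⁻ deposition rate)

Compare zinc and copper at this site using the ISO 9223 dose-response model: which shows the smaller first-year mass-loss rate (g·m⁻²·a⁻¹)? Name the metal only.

zinc

zinc: f(T) = -0.071·(T−10) [T>10 °C] = -0.8094
  SO₂ term: 0.0129·15.6^0.44·exp(0.046·84-0.8094) = 0.9166
  Sd branch = 0.0175·Sd^0.57·e^(0.008·RH+0.085·T) = 1.389 μm/a
  sum: 0.9166 + 1.389 → r_corr = 2.305 μm/a
  mass loss = 2.305 μm/a × 7.14 g/cm³ = 16.46 g·m⁻²·a⁻¹
copper: f(T) = -0.080·(T−10) [T>10 °C] = -0.9120
  Pd branch = 0.0053·Pd^0.26·e^(0.059·RH+f) = 0.6177 μm/a
  Sd branch = 0.01025·Sd^0.27·e^(0.036·RH+0.049·T) = 1.468 μm/a
  sum: 0.6177 + 1.468 → r_corr = 2.086 μm/a
  mass loss = 2.086 μm/a × 8.96 g/cm³ = 18.69 g·m⁻²·a⁻¹
Ordering by g·m⁻²·a⁻¹: copper (18.7) > zinc (16.5)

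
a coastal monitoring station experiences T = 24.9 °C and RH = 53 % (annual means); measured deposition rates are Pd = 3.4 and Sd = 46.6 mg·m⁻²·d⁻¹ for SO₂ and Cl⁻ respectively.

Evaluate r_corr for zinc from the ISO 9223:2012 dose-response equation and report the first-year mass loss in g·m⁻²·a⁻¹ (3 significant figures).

zinc: f(T) = -0.071·(T−10) [T>10 °C] = -1.0579
  SO₂ term: 0.0129·3.4^0.44·exp(0.046·53-1.0579) = 0.08786
  Sd branch = 0.0175·Sd^0.57·e^(0.008·RH+0.085·T) = 1.983 μm/a
  sum: 0.08786 + 1.983 → r_corr = 2.071 μm/a
Convert to mass loss: 2.071 μm/a × 7.14 g/cm³ = 14.79 g·m⁻²·a⁻¹

r_corr = 14.8 g·m⁻²·a⁻¹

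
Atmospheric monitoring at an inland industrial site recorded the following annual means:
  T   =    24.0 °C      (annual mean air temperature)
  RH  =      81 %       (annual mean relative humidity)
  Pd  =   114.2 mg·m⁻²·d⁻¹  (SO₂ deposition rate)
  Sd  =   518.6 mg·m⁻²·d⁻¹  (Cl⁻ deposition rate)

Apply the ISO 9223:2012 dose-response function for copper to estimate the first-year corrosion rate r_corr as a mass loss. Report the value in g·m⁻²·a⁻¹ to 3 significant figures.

r_corr = 36.0 g·m⁻²·a⁻¹

copper: f(T) = -0.080·(T−10) [T>10 °C] = -1.1200
  sulphur-dioxide contribution → 0.7053 μm/a
  chloride contribution → 3.318 μm/a
  ⇒ r_corr(copper) = 4.023 μm/a
Convert to mass loss: 4.023 μm/a × 8.96 g/cm³ = 36.05 g·m⁻²·a⁻¹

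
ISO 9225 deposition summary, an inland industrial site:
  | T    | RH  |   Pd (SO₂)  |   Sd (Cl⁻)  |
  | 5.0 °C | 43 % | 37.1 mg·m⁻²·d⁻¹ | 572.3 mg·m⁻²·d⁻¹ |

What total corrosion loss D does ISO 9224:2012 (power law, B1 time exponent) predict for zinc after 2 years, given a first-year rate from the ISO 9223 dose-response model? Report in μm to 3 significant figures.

zinc: temperature factor f = +0.038·(-5.0) = -0.1900
  SO₂ term: 0.0129·37.1^0.44·exp(0.046·43-0.1900) = 0.3781
  Cl⁻ term: 0.0175·572.3^0.57·exp(0.008·43+0.085·5.0) = 1.409
  r_corr = 0.3781 + 1.409 = 1.787 μm/a
Power-law: D(2) = r_corr · 2^0.813
  D(2) = 1.787 × 2^0.813 = 1.787 × 1.757 = 3.139 μm

D(2) = 3.14 μm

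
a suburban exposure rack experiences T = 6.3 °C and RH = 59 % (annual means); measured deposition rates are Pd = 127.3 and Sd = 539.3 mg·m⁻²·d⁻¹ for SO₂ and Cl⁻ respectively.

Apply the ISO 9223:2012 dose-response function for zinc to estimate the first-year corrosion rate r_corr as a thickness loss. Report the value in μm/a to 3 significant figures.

zinc: temperature factor f = +0.038·(-3.7) = -0.1406
  Pd branch = 0.0129·Pd^0.44·e^(0.046·RH+f) = 1.427 μm/a
  Sd branch = 0.0175·Sd^0.57·e^(0.008·RH+0.085·T) = 1.729 μm/a
  r_corr = 1.427 + 1.729 = 3.155 μm/a

r_corr = 3.16 μm/a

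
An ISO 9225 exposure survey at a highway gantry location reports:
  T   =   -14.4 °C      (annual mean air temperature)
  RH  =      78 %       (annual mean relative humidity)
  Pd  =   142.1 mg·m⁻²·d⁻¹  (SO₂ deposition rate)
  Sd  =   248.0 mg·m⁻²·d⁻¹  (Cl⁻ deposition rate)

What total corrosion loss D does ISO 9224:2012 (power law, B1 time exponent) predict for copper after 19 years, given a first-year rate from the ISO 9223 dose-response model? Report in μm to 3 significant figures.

copper: f(T) = +0.126·(T−10) [T≤10 °C] = -3.0744
  sulphur-dioxide contribution → 0.08859 μm/a
  chloride contribution → 0.3718 μm/a
  ⇒ r_corr(copper) = 0.4604 μm/a
ISO 9224: D(t) = r_corr · t^b with b = 0.667 (copper, B1)
  D(19) = 0.4604 × 19^0.667 = 0.4604 × 7.127 = 3.281 μm

D(19) = 3.28 μm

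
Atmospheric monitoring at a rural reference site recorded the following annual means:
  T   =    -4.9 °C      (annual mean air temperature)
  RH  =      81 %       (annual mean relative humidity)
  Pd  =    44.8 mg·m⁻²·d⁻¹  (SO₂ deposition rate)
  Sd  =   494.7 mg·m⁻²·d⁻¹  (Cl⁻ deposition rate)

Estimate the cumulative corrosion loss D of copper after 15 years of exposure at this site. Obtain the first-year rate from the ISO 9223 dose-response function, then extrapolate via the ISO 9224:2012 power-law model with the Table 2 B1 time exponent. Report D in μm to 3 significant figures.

copper: T≤10 °C ⇒ hinge +0.126·(-4.9−10) = -1.8774
  Pd branch = 0.0053·Pd^0.26·e^(0.059·RH+f) = 0.2593 μm/a
  Sd branch = 0.01025·Sd^0.27·e^(0.036·RH+0.049·T) = 0.7949 μm/a
  sum: 0.2593 + 0.7949 → r_corr = 1.054 μm/a
ISO 9224: D(t) = r_corr · t^b with b = 0.667 (copper, B1)
  D(15) = 1.054 × 15^0.667 = 1.054 × 6.088 = 6.418 μm

D(15) = 6.42 μm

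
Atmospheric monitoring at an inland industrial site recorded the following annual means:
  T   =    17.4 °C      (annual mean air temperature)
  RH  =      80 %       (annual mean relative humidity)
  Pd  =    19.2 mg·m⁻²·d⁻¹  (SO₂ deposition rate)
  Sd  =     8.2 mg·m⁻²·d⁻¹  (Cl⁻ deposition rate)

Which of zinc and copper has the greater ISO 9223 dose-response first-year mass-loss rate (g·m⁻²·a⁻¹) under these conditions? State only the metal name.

copper

zinc: temperature factor f = -0.071·(7.4) = -0.5254
  Pd branch = 0.0129·Pd^0.44·e^(0.046·RH+f) = 1.11 μm/a
  Sd branch = 0.0175·Sd^0.57·e^(0.008·RH+0.085·T) = 0.4833 μm/a
  sum: 1.11 + 0.4833 → r_corr = 1.593 μm/a
  mass loss = 1.593 μm/a × 7.14 g/cm³ = 11.37 g·m⁻²·a⁻¹
copper: f(T) = -0.080·(T−10) [T>10 °C] = -0.5920
  Pd branch = 0.0053·Pd^0.26·e^(0.059·RH+f) = 0.7091 μm/a
  Sd branch = 0.01025·Sd^0.27·e^(0.036·RH+0.049·T) = 0.756 μm/a
  r_corr = 0.7091 + 0.756 = 1.465 μm/a
  mass loss = 1.465 μm/a × 8.96 g/cm³ = 13.13 g·m⁻²·a⁻¹
Ordering by g·m⁻²·a⁻¹: copper (13.1) > zinc (11.4)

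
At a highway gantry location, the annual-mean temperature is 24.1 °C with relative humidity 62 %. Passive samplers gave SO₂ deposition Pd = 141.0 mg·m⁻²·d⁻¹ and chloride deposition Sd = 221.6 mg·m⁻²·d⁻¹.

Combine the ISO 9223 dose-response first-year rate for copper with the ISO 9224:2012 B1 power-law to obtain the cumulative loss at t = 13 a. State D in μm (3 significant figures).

copper: T>10 °C ⇒ hinge -0.080·(24.1−10) = -1.1280
  sulphur-dioxide contribution → 0.2409 μm/a
  chloride contribution → 1.337 μm/a
  total first-year rate 1.578 μm/a
ISO 9224: D(t) = r_corr · t^b with b = 0.667 (copper, B1)
  D(13) = 1.578 × 13^0.667 = 1.578 × 5.534 = 8.733 μm

D(13) = 8.73 μm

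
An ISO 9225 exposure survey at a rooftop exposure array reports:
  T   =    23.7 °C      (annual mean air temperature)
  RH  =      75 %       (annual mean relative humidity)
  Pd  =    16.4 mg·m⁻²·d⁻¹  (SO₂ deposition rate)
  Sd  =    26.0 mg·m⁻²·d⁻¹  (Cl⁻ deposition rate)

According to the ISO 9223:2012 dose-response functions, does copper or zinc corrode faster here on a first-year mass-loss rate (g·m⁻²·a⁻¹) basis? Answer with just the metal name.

zinc

copper: temperature factor f = -0.080·(13.7) = -1.0960
  Pd branch = 0.0053·Pd^0.26·e^(0.059·RH+f) = 0.3061 μm/a
  Cl⁻ term: 0.01025·26.0^0.27·exp(0.036·75+0.049·23.7) = 1.174
  sum: 0.3061 + 1.174 → r_corr = 1.48 μm/a
  mass loss = 1.48 μm/a × 8.96 g/cm³ = 13.26 g·m⁻²·a⁻¹
zinc: f(T) = -0.071·(T−10) [T>10 °C] = -0.9727
  SO₂ term: 0.0129·16.4^0.44·exp(0.046·75-0.9727) = 0.526
  Sd branch = 0.0175·Sd^0.57·e^(0.008·RH+0.085·T) = 1.531 μm/a
  r_corr = 0.526 + 1.531 = 2.057 μm/a
  mass loss = 2.057 μm/a × 7.14 g/cm³ = 14.69 g·m⁻²·a⁻¹
Ordering by g·m⁻²·a⁻¹: zinc (14.7) > copper (13.3)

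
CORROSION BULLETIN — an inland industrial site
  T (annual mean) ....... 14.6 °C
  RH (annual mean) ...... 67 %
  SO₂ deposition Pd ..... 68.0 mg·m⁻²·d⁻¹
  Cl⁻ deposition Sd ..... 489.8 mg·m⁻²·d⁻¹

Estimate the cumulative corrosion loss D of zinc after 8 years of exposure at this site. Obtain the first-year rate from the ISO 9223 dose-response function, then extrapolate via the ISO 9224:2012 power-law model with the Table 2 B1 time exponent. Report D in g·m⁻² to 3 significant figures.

D(8) = 187 g·m⁻²

zinc: T>10 °C ⇒ hinge -0.071·(14.6−10) = -0.3266
  sulphur-dioxide contribution → 1.299 μm/a
  chloride contribution → 3.533 μm/a
  total first-year rate 4.831 μm/a
Power-law: D(8) = r_corr · 8^0.813
  D(8) = 4.831 × 8^0.813 = 4.831 × 5.423 = 26.2 μm
  Mass loss = 26.2 μm × 7.14 g/cm³ = 187.1 g·m⁻²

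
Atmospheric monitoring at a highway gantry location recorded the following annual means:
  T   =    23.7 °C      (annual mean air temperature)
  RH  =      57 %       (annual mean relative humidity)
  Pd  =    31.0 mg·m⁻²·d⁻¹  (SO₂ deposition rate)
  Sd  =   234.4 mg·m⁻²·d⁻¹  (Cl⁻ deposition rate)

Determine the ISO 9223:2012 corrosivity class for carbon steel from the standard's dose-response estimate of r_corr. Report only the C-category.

C4

carbon steel: f(T) = -0.054·(T−10) [T>10 °C] = -0.7398
  SO₂ term: 1.77·31.0^0.52·exp(0.02·57-0.7398) = 15.75
  Sd branch = 0.102·Sd^0.62·e^(0.033·RH+0.04·T) = 50.89 μm/a
  r_corr = 15.75 + 50.89 = 66.64 μm/a
66.6 μm/a falls in (50, 80] for carbon steel → category C4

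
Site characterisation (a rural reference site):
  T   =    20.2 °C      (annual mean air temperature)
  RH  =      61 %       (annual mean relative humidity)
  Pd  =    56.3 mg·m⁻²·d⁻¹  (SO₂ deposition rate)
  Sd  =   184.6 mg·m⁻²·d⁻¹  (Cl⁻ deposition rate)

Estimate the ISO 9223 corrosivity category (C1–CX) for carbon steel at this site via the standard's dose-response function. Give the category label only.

carbon steel: temperature factor f = -0.054·(10.2) = -0.5508
  Pd branch = 1.77·Pd^0.52·e^(0.02·RH+f) = 28.11 μm/a
  Cl⁻ term: 0.102·184.6^0.62·exp(0.033·61+0.04·20.2) = 43.53
  sum: 28.11 + 43.53 → r_corr = 71.64 μm/a
ISO 9223 Table 2 (carbon steel): 50 < 71.6 ≤ 80 μm/a ⇒ C4

C4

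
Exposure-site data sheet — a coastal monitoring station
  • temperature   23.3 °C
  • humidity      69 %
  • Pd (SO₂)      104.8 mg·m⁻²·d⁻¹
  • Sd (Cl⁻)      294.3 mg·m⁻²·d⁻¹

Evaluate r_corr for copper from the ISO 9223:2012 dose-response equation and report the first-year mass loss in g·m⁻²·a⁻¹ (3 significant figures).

r_corr = 19.2 g·m⁻²·a⁻¹

copper: temperature factor f = -0.080·(13.3) = -1.0640
  SO₂ term: 0.0053·104.8^0.26·exp(0.059·69-1.0640) = 0.3593
  Cl⁻ term: 0.01025·294.3^0.27·exp(0.036·69+0.049·23.3) = 1.786
  sum: 0.3593 + 1.786 → r_corr = 2.145 μm/a
Convert to mass loss: 2.145 μm/a × 8.96 g/cm³ = 19.22 g·m⁻²·a⁻¹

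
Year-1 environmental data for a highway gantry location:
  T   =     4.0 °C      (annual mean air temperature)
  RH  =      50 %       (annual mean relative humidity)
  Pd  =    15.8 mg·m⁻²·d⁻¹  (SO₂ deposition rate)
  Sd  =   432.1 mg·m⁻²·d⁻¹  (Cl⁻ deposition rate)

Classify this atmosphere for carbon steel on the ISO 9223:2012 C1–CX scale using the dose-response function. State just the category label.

carbon steel: T≤10 °C ⇒ hinge +0.150·(4.0−10) = -0.9000
  SO₂ term: 1.77·15.8^0.52·exp(0.02·50-0.9000) = 8.217
  Sd branch = 0.102·Sd^0.62·e^(0.033·RH+0.04·T) = 26.84 μm/a
  r_corr = 8.217 + 26.84 = 35.05 μm/a
35.1 μm/a falls in (25, 50] for carbon steel → category C3

C3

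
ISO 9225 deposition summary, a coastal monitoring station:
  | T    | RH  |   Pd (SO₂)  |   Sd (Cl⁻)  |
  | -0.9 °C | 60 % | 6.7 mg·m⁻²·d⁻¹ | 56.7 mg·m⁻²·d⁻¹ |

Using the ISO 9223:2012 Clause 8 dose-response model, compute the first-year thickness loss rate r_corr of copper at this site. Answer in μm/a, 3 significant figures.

copper: T≤10 °C ⇒ hinge +0.126·(-0.9−10) = -1.3734
  Pd branch = 0.0053·Pd^0.26·e^(0.059·RH+f) = 0.07586 μm/a
  Cl⁻ term: 0.01025·56.7^0.27·exp(0.036·60+0.049·-0.9) = 0.253
  r_corr = 0.07586 + 0.253 = 0.3289 μm/a

r_corr = 0.329 μm/a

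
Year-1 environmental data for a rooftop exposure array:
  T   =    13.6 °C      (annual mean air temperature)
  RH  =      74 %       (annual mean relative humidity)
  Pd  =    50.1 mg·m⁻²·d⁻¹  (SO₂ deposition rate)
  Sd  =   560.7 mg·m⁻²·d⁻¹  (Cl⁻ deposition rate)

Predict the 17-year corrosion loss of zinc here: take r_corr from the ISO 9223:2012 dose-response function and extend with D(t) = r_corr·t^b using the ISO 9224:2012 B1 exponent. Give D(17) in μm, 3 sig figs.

D(17) = 53.9 μm

zinc: T>10 °C ⇒ hinge -0.071·(13.6−10) = -0.2556
  Pd branch = 0.0129·Pd^0.44·e^(0.046·RH+f) = 1.682 μm/a
  Cl⁻ term: 0.0175·560.7^0.57·exp(0.008·74+0.085·13.6) = 3.706
  sum: 1.682 + 3.706 → r_corr = 5.389 μm/a
Long-term exponent b (ISO 9224 Table 2, B1) = 0.813
  D(17) = 5.389 × 17^0.813 = 5.389 × 10.01 = 53.93 μm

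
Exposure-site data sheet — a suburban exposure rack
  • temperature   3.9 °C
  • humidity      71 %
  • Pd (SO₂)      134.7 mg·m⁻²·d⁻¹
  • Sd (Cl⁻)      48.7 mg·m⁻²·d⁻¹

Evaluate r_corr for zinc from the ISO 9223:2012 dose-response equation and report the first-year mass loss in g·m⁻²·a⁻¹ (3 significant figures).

r_corr = 19.4 g·m⁻²·a⁻¹

zinc: temperature factor f = +0.038·(-6.1) = -0.2318
  SO₂ term: 0.0129·134.7^0.44·exp(0.046·71-0.2318) = 2.319
  Sd branch = 0.0175·Sd^0.57·e^(0.008·RH+0.085·T) = 0.3941 μm/a
  r_corr = 2.319 + 0.3941 = 2.713 μm/a
Convert to mass loss: 2.713 μm/a × 7.14 g/cm³ = 19.37 g·m⁻²·a⁻¹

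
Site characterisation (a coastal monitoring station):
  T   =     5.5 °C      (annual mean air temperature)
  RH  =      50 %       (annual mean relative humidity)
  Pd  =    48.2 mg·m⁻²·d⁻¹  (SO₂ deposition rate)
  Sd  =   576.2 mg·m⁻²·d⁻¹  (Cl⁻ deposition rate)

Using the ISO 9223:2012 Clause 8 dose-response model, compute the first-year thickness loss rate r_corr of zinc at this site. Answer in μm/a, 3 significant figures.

zinc: temperature factor f = +0.038·(-4.5) = -0.1710
  SO₂ term: 0.0129·48.2^0.44·exp(0.046·50-0.1710) = 0.5967
  Sd branch = 0.0175·Sd^0.57·e^(0.008·RH+0.085·T) = 1.561 μm/a
  sum: 0.5967 + 1.561 → r_corr = 2.157 μm/a

r_corr = 2.16 μm/a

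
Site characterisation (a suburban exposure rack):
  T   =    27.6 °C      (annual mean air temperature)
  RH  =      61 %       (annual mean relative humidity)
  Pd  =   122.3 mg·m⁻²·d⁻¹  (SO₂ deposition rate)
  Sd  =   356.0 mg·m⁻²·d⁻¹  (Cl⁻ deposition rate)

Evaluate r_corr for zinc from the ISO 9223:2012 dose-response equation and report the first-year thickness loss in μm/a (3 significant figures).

zinc: f(T) = -0.071·(T−10) [T>10 °C] = -1.2496
  Pd branch = 0.0129·Pd^0.44·e^(0.046·RH+f) = 0.507 μm/a
  Sd branch = 0.0175·Sd^0.57·e^(0.008·RH+0.085·T) = 8.475 μm/a
  r_corr = 0.507 + 8.475 = 8.982 μm/a

r_corr = 8.98 μm/a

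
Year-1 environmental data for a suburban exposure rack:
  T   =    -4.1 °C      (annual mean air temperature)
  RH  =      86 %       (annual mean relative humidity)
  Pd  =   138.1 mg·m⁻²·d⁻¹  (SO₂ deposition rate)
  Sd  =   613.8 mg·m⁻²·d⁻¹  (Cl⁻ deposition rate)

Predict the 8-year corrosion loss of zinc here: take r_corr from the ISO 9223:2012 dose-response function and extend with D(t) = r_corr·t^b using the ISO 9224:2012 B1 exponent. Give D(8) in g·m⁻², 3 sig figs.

D(8) = 170 g·m⁻²

zinc: temperature factor f = +0.038·(-14.1) = -0.5358
  SO₂ term: 0.0129·138.1^0.44·exp(0.046·86-0.5358) = 3.449
  Sd branch = 0.0175·Sd^0.57·e^(0.008·RH+0.085·T) = 0.9542 μm/a
  r_corr = 3.449 + 0.9542 = 4.403 μm/a
ISO 9224: D(t) = r_corr · t^b with b = 0.813 (zinc, B1)
  D(8) = 4.403 × 8^0.813 = 4.403 × 5.423 = 23.88 μm
  Mass loss = 23.88 μm × 7.14 g/cm³ = 170.5 g·m⁻²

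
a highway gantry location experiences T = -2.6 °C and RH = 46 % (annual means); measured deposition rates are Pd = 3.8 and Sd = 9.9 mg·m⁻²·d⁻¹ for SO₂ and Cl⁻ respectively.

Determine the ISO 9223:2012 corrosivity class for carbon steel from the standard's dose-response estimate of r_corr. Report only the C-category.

C2

carbon steel: T≤10 °C ⇒ hinge +0.150·(-2.6−10) = -1.8900
  Pd branch = 1.77·Pd^0.52·e^(0.02·RH+f) = 1.343 μm/a
  Cl⁻ term: 0.102·9.9^0.62·exp(0.033·46+0.04·-2.6) = 1.738
  r_corr = 1.343 + 1.738 = 3.081 μm/a
3.08 μm/a falls in (1.3, 25] for carbon steel → category C2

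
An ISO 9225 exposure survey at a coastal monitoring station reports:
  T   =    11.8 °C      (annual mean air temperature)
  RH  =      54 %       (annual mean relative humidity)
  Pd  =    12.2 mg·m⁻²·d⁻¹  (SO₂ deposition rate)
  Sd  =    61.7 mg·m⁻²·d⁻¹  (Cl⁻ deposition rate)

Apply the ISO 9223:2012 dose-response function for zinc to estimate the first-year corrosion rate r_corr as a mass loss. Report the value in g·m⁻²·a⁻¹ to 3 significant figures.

r_corr = 8.42 g·m⁻²·a⁻¹

zinc: T>10 °C ⇒ hinge -0.071·(11.8−10) = -0.1278
  sulphur-dioxide contribution → 0.4091 μm/a
  chloride contribution → 0.7704 μm/a
  ⇒ r_corr(zinc) = 1.18 μm/a
Convert to mass loss: 1.18 μm/a × 7.14 g/cm³ = 8.422 g·m⁻²·a⁻¹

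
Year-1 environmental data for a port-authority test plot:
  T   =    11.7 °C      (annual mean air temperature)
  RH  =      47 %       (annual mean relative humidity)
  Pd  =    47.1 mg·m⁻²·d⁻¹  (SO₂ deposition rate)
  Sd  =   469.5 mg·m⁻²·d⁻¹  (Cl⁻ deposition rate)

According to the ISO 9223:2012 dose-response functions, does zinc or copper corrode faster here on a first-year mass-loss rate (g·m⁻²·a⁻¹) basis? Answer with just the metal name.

zinc: f(T) = -0.071·(T−10) [T>10 °C] = -0.1207
  Pd branch = 0.0129·Pd^0.44·e^(0.046·RH+f) = 0.5411 μm/a
  Cl⁻ term: 0.0175·469.5^0.57·exp(0.008·47+0.085·11.7) = 2.297
  r_corr = 0.5411 + 2.297 = 2.838 μm/a
  mass loss = 2.838 μm/a × 7.14 g/cm³ = 20.26 g·m⁻²·a⁻¹
copper: f(T) = -0.080·(T−10) [T>10 °C] = -0.1360
  SO₂ term: 0.0053·47.1^0.26·exp(0.059·47-0.1360) = 0.2016
  Sd branch = 0.01025·Sd^0.27·e^(0.036·RH+0.049·T) = 0.5198 μm/a
  r_corr = 0.2016 + 0.5198 = 0.7214 μm/a
  mass loss = 0.7214 μm/a × 8.96 g/cm³ = 6.464 g·m⁻²·a⁻¹
Ordering by g·m⁻²·a⁻¹: zinc (20.3) > copper (6.46)

zinc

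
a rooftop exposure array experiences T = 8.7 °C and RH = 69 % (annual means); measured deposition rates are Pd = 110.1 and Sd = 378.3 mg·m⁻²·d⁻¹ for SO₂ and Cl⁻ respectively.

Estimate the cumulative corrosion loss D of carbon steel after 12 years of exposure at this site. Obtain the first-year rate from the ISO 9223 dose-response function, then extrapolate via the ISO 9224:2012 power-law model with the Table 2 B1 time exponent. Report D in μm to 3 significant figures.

carbon steel: T≤10 °C ⇒ hinge +0.150·(8.7−10) = -0.1950
  SO₂ term: 1.77·110.1^0.52·exp(0.02·69-0.1950) = 66.73
  Cl⁻ term: 0.102·378.3^0.62·exp(0.033·69+0.04·8.7) = 55.83
  r_corr = 66.73 + 55.83 = 122.6 μm/a
ISO 9224: D(t) = r_corr · t^b with b = 0.523 (carbon steel, B1)
  D(12) = 122.6 × 12^0.523 = 122.6 × 3.668 = 449.6 μm

D(12) = 450 μm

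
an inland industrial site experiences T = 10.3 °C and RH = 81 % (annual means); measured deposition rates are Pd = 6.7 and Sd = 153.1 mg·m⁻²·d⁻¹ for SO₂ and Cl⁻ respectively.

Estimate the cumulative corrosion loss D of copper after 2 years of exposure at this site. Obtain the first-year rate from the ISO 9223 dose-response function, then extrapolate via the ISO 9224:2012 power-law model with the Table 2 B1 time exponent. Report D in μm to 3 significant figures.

D(2) = 3.54 μm

copper: temperature factor f = -0.080·(0.3) = -0.0240
  Pd branch = 0.0053·Pd^0.26·e^(0.059·RH+f) = 1.01 μm/a
  Cl⁻ term: 0.01025·153.1^0.27·exp(0.036·81+0.049·10.3) = 1.22
  sum: 1.01 + 1.22 → r_corr = 2.229 μm/a
ISO 9224: D(t) = r_corr · t^b with b = 0.667 (copper, B1)
  D(2) = 2.229 × 2^0.667 = 2.229 × 1.588 = 3.54 μm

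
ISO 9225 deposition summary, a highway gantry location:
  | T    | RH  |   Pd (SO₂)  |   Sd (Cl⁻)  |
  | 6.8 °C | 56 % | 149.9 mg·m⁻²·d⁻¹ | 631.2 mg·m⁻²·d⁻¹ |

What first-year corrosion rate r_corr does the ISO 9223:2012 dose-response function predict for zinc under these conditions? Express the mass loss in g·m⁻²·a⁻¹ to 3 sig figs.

zinc: T≤10 °C ⇒ hinge +0.038·(6.8−10) = -0.1216
  sulphur-dioxide contribution → 1.361 μm/a
  chloride contribution → 1.926 μm/a
  total first-year rate 3.287 μm/a
Convert to mass loss: 3.287 μm/a × 7.14 g/cm³ = 23.47 g·m⁻²·a⁻¹

r_corr = 23.5 g·m⁻²·a⁻¹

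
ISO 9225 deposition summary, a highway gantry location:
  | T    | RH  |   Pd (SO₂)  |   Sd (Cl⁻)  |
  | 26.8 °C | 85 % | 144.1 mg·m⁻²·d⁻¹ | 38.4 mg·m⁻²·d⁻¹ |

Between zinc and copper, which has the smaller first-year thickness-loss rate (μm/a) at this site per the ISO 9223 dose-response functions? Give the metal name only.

copper

zinc: temperature factor f = -0.071·(16.8) = -1.1928
  sulphur-dioxide contribution → 1.74 μm/a
  chloride contribution → 2.696 μm/a
  total first-year rate 4.436 μm/a
copper: temperature factor f = -0.080·(16.8) = -1.3440
  sulphur-dioxide contribution → 0.7583 μm/a
  chloride contribution → 2.176 μm/a
  total first-year rate 2.935 μm/a
Ordering by μm/a: zinc (4.44) > copper (2.93)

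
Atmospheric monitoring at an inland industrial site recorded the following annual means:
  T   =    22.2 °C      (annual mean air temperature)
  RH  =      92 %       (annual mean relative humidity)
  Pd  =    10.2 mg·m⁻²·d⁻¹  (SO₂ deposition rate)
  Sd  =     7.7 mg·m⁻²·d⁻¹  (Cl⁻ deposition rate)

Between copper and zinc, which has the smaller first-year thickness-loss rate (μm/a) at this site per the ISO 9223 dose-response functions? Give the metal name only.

zinc

copper: T>10 °C ⇒ hinge -0.080·(22.2−10) = -0.9760
  SO₂ term: 0.0053·10.2^0.26·exp(0.059·92-0.9760) = 0.8317
  Sd branch = 0.01025·Sd^0.27·e^(0.036·RH+0.049·T) = 1.448 μm/a
  sum: 0.8317 + 1.448 → r_corr = 2.28 μm/a
zinc: T>10 °C ⇒ hinge -0.071·(22.2−10) = -0.8662
  SO₂ term: 0.0129·10.2^0.44·exp(0.046·92-0.8662) = 1.038
  Cl⁻ term: 0.0175·7.7^0.57·exp(0.008·92+0.085·22.2) = 0.7718
  sum: 1.038 + 0.7718 → r_corr = 1.81 μm/a
Ordering by μm/a: copper (2.28) > zinc (1.81)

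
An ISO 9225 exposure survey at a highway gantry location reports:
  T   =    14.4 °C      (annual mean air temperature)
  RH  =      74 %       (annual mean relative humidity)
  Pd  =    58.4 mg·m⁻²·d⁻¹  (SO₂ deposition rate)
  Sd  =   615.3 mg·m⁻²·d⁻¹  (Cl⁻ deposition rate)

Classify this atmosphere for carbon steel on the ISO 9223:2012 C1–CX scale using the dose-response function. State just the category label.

C5

carbon steel: temperature factor f = -0.054·(4.4) = -0.2376
  Pd branch = 1.77·Pd^0.52·e^(0.02·RH+f) = 50.82 μm/a
  Sd branch = 0.102·Sd^0.62·e^(0.033·RH+0.04·T) = 111.8 μm/a
  sum: 50.82 + 111.8 → r_corr = 162.6 μm/a
Category bounds: 80…200 μm/a bracket r_corr ⇒ C5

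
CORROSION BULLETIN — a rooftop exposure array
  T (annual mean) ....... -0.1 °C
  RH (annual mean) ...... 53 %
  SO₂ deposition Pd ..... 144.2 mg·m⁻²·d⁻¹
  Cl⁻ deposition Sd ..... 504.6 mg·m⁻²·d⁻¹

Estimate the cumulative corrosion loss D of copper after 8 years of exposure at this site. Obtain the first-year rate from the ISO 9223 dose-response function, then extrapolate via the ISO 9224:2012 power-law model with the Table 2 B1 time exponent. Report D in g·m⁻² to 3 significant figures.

copper: f(T) = +0.126·(T−10) [T≤10 °C] = -1.2726
  Pd branch = 0.0053·Pd^0.26·e^(0.059·RH+f) = 0.1233 μm/a
  Sd branch = 0.01025·Sd^0.27·e^(0.036·RH+0.049·T) = 0.369 μm/a
  sum: 0.1233 + 0.369 → r_corr = 0.4923 μm/a
Long-term exponent b (ISO 9224 Table 2, B1) = 0.667
  D(8) = 0.4923 × 8^0.667 = 0.4923 × 4.003 = 1.971 μm
  Mass loss = 1.971 μm × 8.96 g/cm³ = 17.66 g·m⁻²

D(8) = 17.7 g·m⁻²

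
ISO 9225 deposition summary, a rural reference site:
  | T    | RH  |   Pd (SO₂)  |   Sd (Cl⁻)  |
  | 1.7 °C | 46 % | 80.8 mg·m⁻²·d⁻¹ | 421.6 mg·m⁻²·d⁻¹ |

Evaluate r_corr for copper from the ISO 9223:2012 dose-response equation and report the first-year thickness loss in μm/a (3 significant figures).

r_corr = 0.386 μm/a

copper: f(T) = +0.126·(T−10) [T≤10 °C] = -1.0458
  Pd branch = 0.0053·Pd^0.26·e^(0.059·RH+f) = 0.08804 μm/a
  Cl⁻ term: 0.01025·421.6^0.27·exp(0.036·46+0.049·1.7) = 0.2984
  r_corr = 0.08804 + 0.2984 = 0.3865 μm/a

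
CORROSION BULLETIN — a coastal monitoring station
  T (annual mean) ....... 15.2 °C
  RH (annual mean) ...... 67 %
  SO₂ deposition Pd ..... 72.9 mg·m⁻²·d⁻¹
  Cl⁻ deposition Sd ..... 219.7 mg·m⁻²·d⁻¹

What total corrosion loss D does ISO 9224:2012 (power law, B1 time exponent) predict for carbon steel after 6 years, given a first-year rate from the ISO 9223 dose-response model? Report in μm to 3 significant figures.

D(6) = 245 μm

carbon steel: f(T) = -0.054·(T−10) [T>10 °C] = -0.2808
  sulphur-dioxide contribution → 47.49 μm/a
  chloride contribution → 48.4 μm/a
  total first-year rate 95.89 μm/a
Long-term exponent b (ISO 9224 Table 2, B1) = 0.523
  D(6) = 95.89 × 6^0.523 = 95.89 × 2.553 = 244.8 μm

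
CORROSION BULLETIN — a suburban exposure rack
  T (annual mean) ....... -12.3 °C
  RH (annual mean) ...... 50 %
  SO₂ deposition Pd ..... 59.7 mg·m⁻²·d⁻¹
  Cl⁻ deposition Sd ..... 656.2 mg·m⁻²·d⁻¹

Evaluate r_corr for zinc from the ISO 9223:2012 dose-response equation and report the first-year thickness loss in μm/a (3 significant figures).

zinc: f(T) = +0.038·(T−10) [T≤10 °C] = -0.8474
  sulphur-dioxide contribution → 0.3333 μm/a
  chloride contribution → 0.3702 μm/a
  total first-year rate 0.7035 μm/a

r_corr = 0.704 μm/a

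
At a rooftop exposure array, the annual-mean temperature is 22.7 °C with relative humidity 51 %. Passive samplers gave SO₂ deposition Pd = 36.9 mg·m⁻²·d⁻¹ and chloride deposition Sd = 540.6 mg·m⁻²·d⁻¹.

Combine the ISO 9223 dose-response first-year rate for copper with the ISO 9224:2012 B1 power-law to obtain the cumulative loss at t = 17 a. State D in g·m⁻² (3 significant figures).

D(17) = 69.3 g·m⁻²

copper: temperature factor f = -0.080·(12.7) = -1.0160
  sulphur-dioxide contribution → 0.09937 μm/a
  chloride contribution → 1.069 μm/a
  total first-year rate 1.168 μm/a
Long-term exponent b (ISO 9224 Table 2, B1) = 0.667
  D(17) = 1.168 × 17^0.667 = 1.168 × 6.618 = 7.733 μm
  Mass loss = 7.733 μm × 8.96 g/cm³ = 69.29 g·m⁻²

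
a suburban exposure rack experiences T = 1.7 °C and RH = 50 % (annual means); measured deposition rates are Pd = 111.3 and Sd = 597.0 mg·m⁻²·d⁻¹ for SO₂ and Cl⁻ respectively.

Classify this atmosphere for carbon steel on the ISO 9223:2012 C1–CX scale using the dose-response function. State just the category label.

C3

carbon steel: T≤10 °C ⇒ hinge +0.150·(1.7−10) = -1.2450
  sulphur-dioxide contribution → 16.06 μm/a
  chloride contribution → 29.91 μm/a
  total first-year rate 45.97 μm/a
Category bounds: 25…50 μm/a bracket r_corr ⇒ C3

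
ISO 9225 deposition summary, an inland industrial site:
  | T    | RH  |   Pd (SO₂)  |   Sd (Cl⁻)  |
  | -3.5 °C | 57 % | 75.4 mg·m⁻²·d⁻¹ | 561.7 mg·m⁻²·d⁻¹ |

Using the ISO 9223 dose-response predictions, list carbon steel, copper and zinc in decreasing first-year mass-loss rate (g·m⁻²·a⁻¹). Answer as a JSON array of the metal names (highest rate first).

["carbon steel", "zinc", "copper"]

carbon steel: temperature factor f = +0.150·(-13.5) = -2.0250
  SO₂ term: 1.77·75.4^0.52·exp(0.02·57-2.0250) = 6.916
  Sd branch = 0.102·Sd^0.62·e^(0.033·RH+0.04·T) = 29.47 μm/a
  sum: 6.916 + 29.47 → r_corr = 36.39 μm/a
  mass loss = 36.39 μm/a × 7.85 g/cm³ = 285.6 g·m⁻²·a⁻¹
copper: f(T) = +0.126·(T−10) [T≤10 °C] = -1.7010
  SO₂ term: 0.0053·75.4^0.26·exp(0.059·57-1.7010) = 0.08594
  Cl⁻ term: 0.01025·561.7^0.27·exp(0.036·57+0.049·-3.5) = 0.3713
  sum: 0.08594 + 0.3713 → r_corr = 0.4573 μm/a
  mass loss = 0.4573 μm/a × 8.96 g/cm³ = 4.097 g·m⁻²·a⁻¹
zinc: T≤10 °C ⇒ hinge +0.038·(-3.5−10) = -0.5130
  Pd branch = 0.0129·Pd^0.44·e^(0.046·RH+f) = 0.7121 μm/a
  Sd branch = 0.0175·Sd^0.57·e^(0.008·RH+0.085·T) = 0.757 μm/a
  sum: 0.7121 + 0.757 → r_corr = 1.469 μm/a
  mass loss = 1.469 μm/a × 7.14 g/cm³ = 10.49 g·m⁻²·a⁻¹
Ordering by g·m⁻²·a⁻¹: carbon steel (286) > zinc (10.5) > copper (4.1)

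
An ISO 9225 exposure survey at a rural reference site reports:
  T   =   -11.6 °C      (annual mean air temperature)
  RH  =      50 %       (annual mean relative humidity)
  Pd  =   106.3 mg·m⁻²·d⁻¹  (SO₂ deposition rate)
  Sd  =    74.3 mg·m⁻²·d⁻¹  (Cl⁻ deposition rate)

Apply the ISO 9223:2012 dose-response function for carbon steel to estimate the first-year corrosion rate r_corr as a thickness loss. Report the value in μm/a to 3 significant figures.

carbon steel: temperature factor f = +0.150·(-21.6) = -3.2400
  SO₂ term: 1.77·106.3^0.52·exp(0.02·50-3.2400) = 2.133
  Sd branch = 0.102·Sd^0.62·e^(0.033·RH+0.04·T) = 4.827 μm/a
  sum: 2.133 + 4.827 → r_corr = 6.96 μm/a

r_corr = 6.96 μm/a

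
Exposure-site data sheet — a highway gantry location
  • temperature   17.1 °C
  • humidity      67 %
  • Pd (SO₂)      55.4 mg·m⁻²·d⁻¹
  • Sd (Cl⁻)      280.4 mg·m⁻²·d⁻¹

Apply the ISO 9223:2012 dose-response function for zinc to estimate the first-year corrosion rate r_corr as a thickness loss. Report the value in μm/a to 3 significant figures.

r_corr = 4.17 μm/a

zinc: T>10 °C ⇒ hinge -0.071·(17.1−10) = -0.5041
  SO₂ term: 0.0129·55.4^0.44·exp(0.046·67-0.5041) = 0.9938
  Sd branch = 0.0175·Sd^0.57·e^(0.008·RH+0.085·T) = 3.179 μm/a
  sum: 0.9938 + 3.179 → r_corr = 4.173 μm/a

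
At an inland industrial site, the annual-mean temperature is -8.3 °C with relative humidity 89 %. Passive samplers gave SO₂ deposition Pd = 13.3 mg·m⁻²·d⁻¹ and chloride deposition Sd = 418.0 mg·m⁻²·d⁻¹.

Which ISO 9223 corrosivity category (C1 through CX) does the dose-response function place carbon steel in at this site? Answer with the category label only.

C4

carbon steel: T≤10 °C ⇒ hinge +0.150·(-8.3−10) = -2.7450
  Pd branch = 1.77·Pd^0.52·e^(0.02·RH+f) = 2.59 μm/a
  Sd branch = 0.102·Sd^0.62·e^(0.033·RH+0.04·T) = 58.22 μm/a
  sum: 2.59 + 58.22 → r_corr = 60.81 μm/a
60.8 μm/a falls in (50, 80] for carbon steel → category C4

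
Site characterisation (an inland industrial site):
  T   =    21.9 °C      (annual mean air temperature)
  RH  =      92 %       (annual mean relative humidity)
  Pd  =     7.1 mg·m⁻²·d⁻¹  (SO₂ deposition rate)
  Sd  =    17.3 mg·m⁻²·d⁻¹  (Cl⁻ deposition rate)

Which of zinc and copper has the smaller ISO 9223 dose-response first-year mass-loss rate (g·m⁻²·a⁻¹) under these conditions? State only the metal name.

zinc

zinc: temperature factor f = -0.071·(11.9) = -0.8449
  sulphur-dioxide contribution → 0.9039 μm/a
  chloride contribution → 1.193 μm/a
  ⇒ r_corr(zinc) = 2.097 μm/a
  mass loss = 2.097 μm/a × 7.14 g/cm³ = 14.98 g·m⁻²·a⁻¹
copper: temperature factor f = -0.080·(11.9) = -0.9520
  sulphur-dioxide contribution → 0.7754 μm/a
  chloride contribution → 1.776 μm/a
  ⇒ r_corr(copper) = 2.551 μm/a
  mass loss = 2.551 μm/a × 8.96 g/cm³ = 22.86 g·m⁻²·a⁻¹
Ordering by g·m⁻²·a⁻¹: copper (22.9) > zinc (15)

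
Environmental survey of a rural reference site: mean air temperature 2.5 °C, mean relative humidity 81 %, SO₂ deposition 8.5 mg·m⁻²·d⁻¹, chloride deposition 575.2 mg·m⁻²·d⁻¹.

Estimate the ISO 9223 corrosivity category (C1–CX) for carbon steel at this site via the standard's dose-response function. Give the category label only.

carbon steel: f(T) = +0.150·(T−10) [T≤10 °C] = -1.1250
  SO₂ term: 1.77·8.5^0.52·exp(0.02·81-1.1250) = 8.836
  Sd branch = 0.102·Sd^0.62·e^(0.033·RH+0.04·T) = 83.94 μm/a
  sum: 8.836 + 83.94 → r_corr = 92.78 μm/a
92.8 μm/a falls in (80, 200] for carbon steel → category C5

C5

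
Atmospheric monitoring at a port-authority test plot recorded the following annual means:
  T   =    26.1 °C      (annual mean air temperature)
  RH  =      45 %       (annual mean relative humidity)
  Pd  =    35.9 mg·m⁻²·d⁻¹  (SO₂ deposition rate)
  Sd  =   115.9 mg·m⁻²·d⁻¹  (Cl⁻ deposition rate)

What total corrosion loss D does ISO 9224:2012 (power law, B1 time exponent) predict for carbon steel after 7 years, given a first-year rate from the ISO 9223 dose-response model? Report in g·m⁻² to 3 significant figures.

carbon steel: temperature factor f = -0.054·(16.1) = -0.8694
  sulphur-dioxide contribution → 11.75 μm/a
  chloride contribution → 24.36 μm/a
  ⇒ r_corr(carbon steel) = 36.11 μm/a
ISO 9224: D(t) = r_corr · t^b with b = 0.523 (carbon steel, B1)
  D(7) = 36.11 × 7^0.523 = 36.11 × 2.767 = 99.9 μm
  Mass loss = 99.9 μm × 7.85 g/cm³ = 784.2 g·m⁻²

D(7) = 784 g·m⁻²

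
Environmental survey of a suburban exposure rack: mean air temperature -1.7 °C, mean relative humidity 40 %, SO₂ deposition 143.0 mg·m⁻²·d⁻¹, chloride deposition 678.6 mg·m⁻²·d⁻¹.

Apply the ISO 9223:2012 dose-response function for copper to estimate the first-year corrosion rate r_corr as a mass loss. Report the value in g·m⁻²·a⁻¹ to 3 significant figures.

copper: T≤10 °C ⇒ hinge +0.126·(-1.7−10) = -1.4742
  SO₂ term: 0.0053·143.0^0.26·exp(0.059·40-1.4742) = 0.0467
  Cl⁻ term: 0.01025·678.6^0.27·exp(0.036·40+0.049·-1.7) = 0.2315
  r_corr = 0.0467 + 0.2315 = 0.2782 μm/a
Convert to mass loss: 0.2782 μm/a × 8.96 g/cm³ = 2.492 g·m⁻²·a⁻¹

r_corr = 2.49 g·m⁻²·a⁻¹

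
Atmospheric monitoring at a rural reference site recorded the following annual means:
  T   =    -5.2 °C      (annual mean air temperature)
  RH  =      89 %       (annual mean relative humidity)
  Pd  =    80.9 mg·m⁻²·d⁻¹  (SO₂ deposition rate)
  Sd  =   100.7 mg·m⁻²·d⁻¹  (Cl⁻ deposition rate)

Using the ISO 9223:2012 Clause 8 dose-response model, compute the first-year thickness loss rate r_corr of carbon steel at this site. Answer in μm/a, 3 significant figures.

carbon steel: f(T) = +0.150·(T−10) [T≤10 °C] = -2.2800
  Pd branch = 1.77·Pd^0.52·e^(0.02·RH+f) = 10.54 μm/a
  Cl⁻ term: 0.102·100.7^0.62·exp(0.033·89+0.04·-5.2) = 27.27
  sum: 10.54 + 27.27 → r_corr = 37.81 μm/a

r_corr = 37.8 μm/a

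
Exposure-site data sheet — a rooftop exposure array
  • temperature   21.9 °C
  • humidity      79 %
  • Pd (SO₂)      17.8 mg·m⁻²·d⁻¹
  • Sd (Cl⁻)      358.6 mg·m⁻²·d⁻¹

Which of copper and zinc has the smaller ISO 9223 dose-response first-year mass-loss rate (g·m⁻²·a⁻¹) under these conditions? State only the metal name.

copper: T>10 °C ⇒ hinge -0.080·(21.9−10) = -0.9520
  SO₂ term: 0.0053·17.8^0.26·exp(0.059·79-0.9520) = 0.4573
  Sd branch = 0.01025·Sd^0.27·e^(0.036·RH+0.049·T) = 2.521 μm/a
  r_corr = 0.4573 + 2.521 = 2.979 μm/a
  mass loss = 2.979 μm/a × 8.96 g/cm³ = 26.69 g·m⁻²·a⁻¹
zinc: T>10 °C ⇒ hinge -0.071·(21.9−10) = -0.8449
  SO₂ term: 0.0129·17.8^0.44·exp(0.046·79-0.8449) = 0.7448
  Sd branch = 0.0175·Sd^0.57·e^(0.008·RH+0.085·T) = 6.055 μm/a
  sum: 0.7448 + 6.055 → r_corr = 6.799 μm/a
  mass loss = 6.799 μm/a × 7.14 g/cm³ = 48.55 g·m⁻²·a⁻¹
Ordering by g·m⁻²·a⁻¹: zinc (48.5) > copper (26.7)

copper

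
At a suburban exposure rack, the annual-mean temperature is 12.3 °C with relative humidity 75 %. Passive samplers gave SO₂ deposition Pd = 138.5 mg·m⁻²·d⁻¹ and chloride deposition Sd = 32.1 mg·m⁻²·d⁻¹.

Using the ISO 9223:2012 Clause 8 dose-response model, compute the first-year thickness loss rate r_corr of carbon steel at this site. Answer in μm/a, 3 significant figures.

carbon steel: f(T) = -0.054·(T−10) [T>10 °C] = -0.1242
  sulphur-dioxide contribution → 91 μm/a
  chloride contribution → 17.03 μm/a
  ⇒ r_corr(carbon steel) = 108 μm/a

r_corr = 108 μm/a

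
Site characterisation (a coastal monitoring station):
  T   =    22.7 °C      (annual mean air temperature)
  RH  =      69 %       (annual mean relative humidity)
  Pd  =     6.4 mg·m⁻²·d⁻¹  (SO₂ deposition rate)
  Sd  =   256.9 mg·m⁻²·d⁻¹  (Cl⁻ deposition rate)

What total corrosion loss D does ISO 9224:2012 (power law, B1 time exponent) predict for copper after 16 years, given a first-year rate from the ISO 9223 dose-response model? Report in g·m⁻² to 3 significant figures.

D(16) = 106 g·m⁻²

copper: temperature factor f = -0.080·(12.7) = -1.0160
  sulphur-dioxide contribution → 0.1822 μm/a
  chloride contribution → 1.672 μm/a
  total first-year rate 1.854 μm/a
ISO 9224: D(t) = r_corr · t^b with b = 0.667 (copper, B1)
  D(16) = 1.854 × 16^0.667 = 1.854 × 6.355 = 11.78 μm
  Mass loss = 11.78 μm × 8.96 g/cm³ = 105.6 g·m⁻²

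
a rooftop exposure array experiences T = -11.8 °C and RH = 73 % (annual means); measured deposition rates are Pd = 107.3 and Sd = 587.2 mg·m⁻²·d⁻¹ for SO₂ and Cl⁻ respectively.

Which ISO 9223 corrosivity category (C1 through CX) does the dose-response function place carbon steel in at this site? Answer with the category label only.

C3

carbon steel: T≤10 °C ⇒ hinge +0.150·(-11.8−10) = -3.2700
  Pd branch = 1.77·Pd^0.52·e^(0.02·RH+f) = 3.295 μm/a
  Sd branch = 0.102·Sd^0.62·e^(0.033·RH+0.04·T) = 36.85 μm/a
  sum: 3.295 + 36.85 → r_corr = 40.15 μm/a
40.1 μm/a falls in (25, 50] for carbon steel → category C3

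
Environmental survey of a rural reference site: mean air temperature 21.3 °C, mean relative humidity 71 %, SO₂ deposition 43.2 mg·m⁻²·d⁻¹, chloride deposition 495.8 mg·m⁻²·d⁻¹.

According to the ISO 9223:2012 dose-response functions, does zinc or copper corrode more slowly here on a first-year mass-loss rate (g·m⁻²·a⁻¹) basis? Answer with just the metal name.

copper

zinc: f(T) = -0.071·(T−10) [T>10 °C] = -0.8023
  Pd branch = 0.0129·Pd^0.44·e^(0.046·RH+f) = 0.7946 μm/a
  Sd branch = 0.0175·Sd^0.57·e^(0.008·RH+0.085·T) = 6.491 μm/a
  sum: 0.7946 + 6.491 → r_corr = 7.286 μm/a
  mass loss = 7.286 μm/a × 7.14 g/cm³ = 52.02 g·m⁻²·a⁻¹
copper: f(T) = -0.080·(T−10) [T>10 °C] = -0.9040
  Pd branch = 0.0053·Pd^0.26·e^(0.059·RH+f) = 0.3768 μm/a
  Cl⁻ term: 0.01025·495.8^0.27·exp(0.036·71+0.049·21.3) = 2.003
  r_corr = 0.3768 + 2.003 = 2.38 μm/a
  mass loss = 2.38 μm/a × 8.96 g/cm³ = 21.33 g·m⁻²·a⁻¹
Ordering by g·m⁻²·a⁻¹: zinc (52) > copper (21.3)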